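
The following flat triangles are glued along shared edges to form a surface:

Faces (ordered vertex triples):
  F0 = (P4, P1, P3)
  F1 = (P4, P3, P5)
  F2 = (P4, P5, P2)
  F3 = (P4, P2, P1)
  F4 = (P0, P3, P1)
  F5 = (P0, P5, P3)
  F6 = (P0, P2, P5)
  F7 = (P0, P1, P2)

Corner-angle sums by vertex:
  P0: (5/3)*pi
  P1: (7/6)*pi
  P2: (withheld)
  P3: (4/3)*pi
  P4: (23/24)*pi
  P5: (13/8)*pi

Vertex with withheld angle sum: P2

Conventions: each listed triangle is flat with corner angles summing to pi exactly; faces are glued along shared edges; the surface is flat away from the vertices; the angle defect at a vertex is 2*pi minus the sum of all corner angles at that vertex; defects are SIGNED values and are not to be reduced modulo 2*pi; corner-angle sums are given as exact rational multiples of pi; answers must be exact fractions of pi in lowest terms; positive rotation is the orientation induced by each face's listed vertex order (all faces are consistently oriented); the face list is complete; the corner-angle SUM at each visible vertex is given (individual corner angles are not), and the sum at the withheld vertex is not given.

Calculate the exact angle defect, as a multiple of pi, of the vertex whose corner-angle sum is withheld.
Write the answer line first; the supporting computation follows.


Answer: defect(P2) = (3/4)*pi

V = 6, E = 12, F = 8; chi = V - E + F = 2
Gauss-Bonnet: total defect = 2*pi*chi = 4*pi; visible defects sum to (13/4)*pi


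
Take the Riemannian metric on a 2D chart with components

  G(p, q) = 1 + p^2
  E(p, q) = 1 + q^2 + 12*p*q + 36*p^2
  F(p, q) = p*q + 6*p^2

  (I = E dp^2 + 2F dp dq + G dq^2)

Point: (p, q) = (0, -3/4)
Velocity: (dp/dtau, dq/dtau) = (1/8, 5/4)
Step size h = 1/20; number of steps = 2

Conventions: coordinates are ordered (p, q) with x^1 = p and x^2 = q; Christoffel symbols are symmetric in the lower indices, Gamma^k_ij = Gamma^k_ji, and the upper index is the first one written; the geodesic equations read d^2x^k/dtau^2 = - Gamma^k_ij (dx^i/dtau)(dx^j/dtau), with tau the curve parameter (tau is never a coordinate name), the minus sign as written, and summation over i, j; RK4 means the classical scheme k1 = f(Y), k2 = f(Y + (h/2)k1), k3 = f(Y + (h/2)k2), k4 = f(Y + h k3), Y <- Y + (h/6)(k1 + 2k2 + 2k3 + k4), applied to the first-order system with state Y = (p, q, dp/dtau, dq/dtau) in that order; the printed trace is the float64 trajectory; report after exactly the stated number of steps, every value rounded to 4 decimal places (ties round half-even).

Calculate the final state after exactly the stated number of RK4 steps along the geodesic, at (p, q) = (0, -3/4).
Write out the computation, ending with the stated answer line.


f(Y) = (dp/dtau, dq/dtau, -Gamma^p_ij Y'^i Y'^j, -Gamma^q_ij Y'^i Y'^j) with the Gammas evaluated at the stage position; h = 0.050000; intermediate values shown to 6 dp
step 0: p = 0.0000, q = -0.7500, dp/dtau = 0.1250, dq/dtau = 1.2500
step 1:
  k1: at (p, q) = (0.000000, -0.750000), (dp/dtau, dq/dtau) = (0.125000, 1.250000); Gamma_ppp = -2.880000, Gamma_ppq = -0.480000, Gamma_pqq = 0.000000, Gamma_qpp = 0.000000, Gamma_qpq = 0.000000, Gamma_qqq = 0.000000; k1 = (0.125000, 1.250000, 0.195000, 0.000000)
  k2: at (p, q) = (0.003125, -0.718750), (dp/dtau, dq/dtau) = (0.129875, 1.250000); Gamma_ppp = -2.818773, Gamma_ppq = -0.469796, Gamma_pqq = 0.000000, Gamma_qpp = 0.012584, Gamma_qpq = 0.002097, Gamma_qqq = 0.000000; k2 = (0.129875, 1.250000, 0.200082, -0.000893)
  k3: at (p, q) = (0.003247, -0.718750), (dp/dtau, dq/dtau) = (0.130002, 1.249978); Gamma_ppp = -2.817762, Gamma_ppq = -0.469627, Gamma_pqq = 0.000000, Gamma_qpp = 0.013084, Gamma_qpq = 0.002181, Gamma_qqq = 0.000000; k3 = (0.130002, 1.249978, 0.200250, -0.000930)
  k4: at (p, q) = (0.006500, -0.687501), (dp/dtau, dq/dtau) = (0.135013, 1.249954); Gamma_ppp = -2.738995, Gamma_ppq = -0.456499, Gamma_pqq = 0.000000, Gamma_qpp = 0.027454, Gamma_qpq = 0.004576, Gamma_qqq = 0.000000; k4 = (0.135013, 1.249954, 0.204004, -0.002045)
  Y <- Y + (h/6)(k1 + 2k2 + 2k3 + k4): p = 0.0065, q = -0.6875, dp/dtau = 0.1350, dq/dtau = 1.2500
step 2:
  k1: at (p, q) = (0.006498, -0.687501), (dp/dtau, dq/dtau) = (0.134997, 1.249953); Gamma_ppp = -2.739016, Gamma_ppq = -0.456503, Gamma_pqq = 0.000000, Gamma_qpp = 0.027445, Gamma_qpq = 0.004574, Gamma_qqq = 0.000000; k1 = (0.134997, 1.249953, 0.203977, -0.002044)
  k2: at (p, q) = (0.009873, -0.656252), (dp/dtau, dq/dtau) = (0.140097, 1.249901); Gamma_ppp = -2.640636, Gamma_ppq = -0.440106, Gamma_pqq = 0.000000, Gamma_qpp = 0.043669, Gamma_qpq = 0.007278, Gamma_qqq = 0.000000; k2 = (0.140097, 1.249901, 0.205959, -0.003406)
  k3: at (p, q) = (0.010000, -0.656253), (dp/dtau, dq/dtau) = (0.140146, 1.249867); Gamma_ppp = -2.639026, Gamma_ppq = -0.439838, Gamma_pqq = 0.000000, Gamma_qpp = 0.044262, Gamma_qpq = 0.007377, Gamma_qqq = 0.000000; k3 = (0.140146, 1.249867, 0.205921, -0.003454)
  k4: at (p, q) = (0.013505, -0.625007), (dp/dtau, dq/dtau) = (0.145293, 1.249780); Gamma_ppp = -2.518226, Gamma_ppq = -0.419704, Gamma_pqq = 0.000000, Gamma_qpp = 0.062520, Gamma_qpq = 0.010420, Gamma_qqq = 0.000000; k4 = (0.145293, 1.249780, 0.205584, -0.005104)
  Y <- Y + (h/6)(k1 + 2k2 + 2k3 + k4): p = 0.0135, q = -0.6250, dp/dtau = 0.1453, dq/dtau = 1.2498

Answer: p = 0.0135, q = -0.6250, dp/dtau = 0.1453, dq/dtau = 1.2498


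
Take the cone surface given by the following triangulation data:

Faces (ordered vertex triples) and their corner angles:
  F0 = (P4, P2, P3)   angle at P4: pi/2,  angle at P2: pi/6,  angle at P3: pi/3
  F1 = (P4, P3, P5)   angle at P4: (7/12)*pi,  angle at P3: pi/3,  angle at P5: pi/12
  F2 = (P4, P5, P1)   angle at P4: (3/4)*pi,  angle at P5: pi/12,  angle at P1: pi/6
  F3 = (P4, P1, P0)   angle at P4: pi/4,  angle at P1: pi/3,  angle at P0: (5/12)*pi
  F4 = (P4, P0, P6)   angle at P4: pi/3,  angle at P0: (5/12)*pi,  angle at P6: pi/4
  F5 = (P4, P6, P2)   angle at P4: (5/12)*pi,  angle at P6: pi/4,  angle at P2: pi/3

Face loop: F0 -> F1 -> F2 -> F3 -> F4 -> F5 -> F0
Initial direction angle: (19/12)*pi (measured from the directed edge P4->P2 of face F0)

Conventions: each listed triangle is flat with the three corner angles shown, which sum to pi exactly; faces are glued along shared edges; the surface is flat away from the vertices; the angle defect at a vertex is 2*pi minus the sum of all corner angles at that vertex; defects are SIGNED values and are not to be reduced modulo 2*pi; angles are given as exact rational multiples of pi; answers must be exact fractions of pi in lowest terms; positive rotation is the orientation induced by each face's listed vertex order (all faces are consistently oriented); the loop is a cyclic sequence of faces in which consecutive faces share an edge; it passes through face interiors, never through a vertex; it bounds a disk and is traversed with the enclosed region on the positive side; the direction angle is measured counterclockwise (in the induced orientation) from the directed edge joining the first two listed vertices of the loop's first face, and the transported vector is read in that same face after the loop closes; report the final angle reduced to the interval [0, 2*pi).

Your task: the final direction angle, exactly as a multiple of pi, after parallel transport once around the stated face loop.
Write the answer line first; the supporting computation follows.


Answer: final direction angle = (3/4)*pi

enclosed vertex P4: corner angles sum to (17/6)*pi, defect = 2*pi - (17/6)*pi = (-5/6)*pi
transport around the loop rotates by the sum of enclosed defects; add to the initial angle mod 2*pi
final angle = (19/12)*pi - (5/6)*pi = (3/4)*pi (mod 2*pi)


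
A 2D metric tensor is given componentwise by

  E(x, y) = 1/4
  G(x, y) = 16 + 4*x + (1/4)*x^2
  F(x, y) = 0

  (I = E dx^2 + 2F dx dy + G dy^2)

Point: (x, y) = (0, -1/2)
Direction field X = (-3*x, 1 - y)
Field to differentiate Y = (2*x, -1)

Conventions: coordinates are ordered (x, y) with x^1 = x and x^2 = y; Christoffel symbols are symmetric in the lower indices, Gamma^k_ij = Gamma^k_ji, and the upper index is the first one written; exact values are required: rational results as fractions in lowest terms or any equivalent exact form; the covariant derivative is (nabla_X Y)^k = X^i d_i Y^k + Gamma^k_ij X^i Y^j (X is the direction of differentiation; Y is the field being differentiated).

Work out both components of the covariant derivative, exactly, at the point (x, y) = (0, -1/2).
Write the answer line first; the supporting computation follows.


Answer: (nabla_X Y)^x = 12, (nabla_X Y)^y = 0

E = 1/4, F = 0, G = 16 at the point
E_x = 0, E_y = 0, F_x = 0, F_y = 0, G_x = 4, G_y = 0
EG - F^2 = 4;  g^inv = (1/4) * [[16, 0], [0, 1/4]]
first-kind symbols [ij,l] = (1/2)(d_i g_jl + d_j g_il - d_l g_ij): [xx,x] = E_x/2 = 0, [xx,y] = F_x - E_y/2 = 0, [xy,x] = E_y/2 = 0, [xy,y] = G_x/2 = 2, [yy,x] = F_y - G_x/2 = -2, [yy,y] = G_y/2 = 0
Gamma^x_ij = (G*[ij,x] - F*[ij,y])/(EG - F^2), Gamma^y_ij = (E*[ij,y] - F*[ij,x])/(EG - F^2)
Gamma_xxx = 0, Gamma_xxy = 0, Gamma_xyy = -8, Gamma_yxx = 0, Gamma_yxy = 1/8, Gamma_yyy = 0
X = (0, 3/2), Y = (0, -1) at the point


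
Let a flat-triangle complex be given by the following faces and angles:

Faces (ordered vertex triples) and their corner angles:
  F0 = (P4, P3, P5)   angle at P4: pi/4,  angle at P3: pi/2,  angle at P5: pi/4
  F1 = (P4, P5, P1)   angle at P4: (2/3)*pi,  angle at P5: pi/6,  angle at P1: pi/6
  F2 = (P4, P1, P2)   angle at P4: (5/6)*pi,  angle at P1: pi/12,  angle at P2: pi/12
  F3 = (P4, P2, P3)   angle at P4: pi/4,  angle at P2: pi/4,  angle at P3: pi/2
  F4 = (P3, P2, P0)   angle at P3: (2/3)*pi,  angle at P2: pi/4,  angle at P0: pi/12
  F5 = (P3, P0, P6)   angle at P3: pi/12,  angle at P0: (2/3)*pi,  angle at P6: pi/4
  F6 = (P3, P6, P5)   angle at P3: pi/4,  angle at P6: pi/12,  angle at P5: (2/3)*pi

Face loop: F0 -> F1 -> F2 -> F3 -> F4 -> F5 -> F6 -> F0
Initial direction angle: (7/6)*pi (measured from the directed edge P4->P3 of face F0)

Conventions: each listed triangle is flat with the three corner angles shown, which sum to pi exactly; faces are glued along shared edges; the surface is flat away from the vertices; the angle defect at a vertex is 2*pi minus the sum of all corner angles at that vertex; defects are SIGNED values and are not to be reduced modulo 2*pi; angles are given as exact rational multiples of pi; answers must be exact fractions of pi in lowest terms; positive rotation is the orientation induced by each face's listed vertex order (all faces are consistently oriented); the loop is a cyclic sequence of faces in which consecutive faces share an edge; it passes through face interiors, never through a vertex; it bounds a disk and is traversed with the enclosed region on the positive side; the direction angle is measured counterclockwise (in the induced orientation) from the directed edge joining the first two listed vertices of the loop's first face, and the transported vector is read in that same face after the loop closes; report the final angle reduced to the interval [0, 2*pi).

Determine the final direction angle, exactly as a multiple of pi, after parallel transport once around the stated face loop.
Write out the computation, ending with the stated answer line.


enclosed vertex P3: corner angles sum to 2*pi, defect = 2*pi - 2*pi = 0
enclosed vertex P4: corner angles sum to 2*pi, defect = 2*pi - 2*pi = 0
the rotation equals the total enclosed defect, so the final angle is initial + defects (mod 2*pi)
final angle = (7/6)*pi + 0 = (7/6)*pi (mod 2*pi)

Answer: final direction angle = (7/6)*pi


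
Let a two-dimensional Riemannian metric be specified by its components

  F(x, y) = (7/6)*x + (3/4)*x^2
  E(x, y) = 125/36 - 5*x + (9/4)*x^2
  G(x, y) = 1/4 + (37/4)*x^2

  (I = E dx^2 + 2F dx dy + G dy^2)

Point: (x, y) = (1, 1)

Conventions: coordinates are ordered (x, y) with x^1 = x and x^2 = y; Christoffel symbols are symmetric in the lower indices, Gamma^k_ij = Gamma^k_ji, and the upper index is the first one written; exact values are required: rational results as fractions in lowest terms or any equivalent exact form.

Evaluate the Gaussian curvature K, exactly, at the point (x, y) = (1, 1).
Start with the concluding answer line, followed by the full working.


Answer: K = -85100/23409

E = 13/18, F = 23/12, G = 19/2, EG - F^2 = 51/16 at the point
E_x = -1/2, E_y = 0, F_x = 8/3, F_y = 0, G_x = 37/2, G_y = 0
E_yy = 0, F_xy = 0, G_xx = 37/2
K follows from Brioschi's formula, (det M1 - det M2)/(EG - F^2)^2.
M1 = [[-E_yy/2 + F_xy - G_xx/2, E_x/2, F_x - E_y/2], [F_y - G_x/2, E, F], [G_y/2, F, G]] = [[-37/4, -1/4, 8/3], [-37/4, 13/18, 23/12], [0, 23/12, 19/2]]; det M1 = -56869/576
M2 = [[0, E_y/2, G_x/2], [E_y/2, E, F], [G_x/2, F, G]] = [[0, 0, 37/4], [0, 13/18, 23/12], [37/4, 23/12, 19/2]]; det M2 = -17797/288
det M1 - det M2 = -21275/576; K = -21275/576 / (51/16)^2 = -85100/23409


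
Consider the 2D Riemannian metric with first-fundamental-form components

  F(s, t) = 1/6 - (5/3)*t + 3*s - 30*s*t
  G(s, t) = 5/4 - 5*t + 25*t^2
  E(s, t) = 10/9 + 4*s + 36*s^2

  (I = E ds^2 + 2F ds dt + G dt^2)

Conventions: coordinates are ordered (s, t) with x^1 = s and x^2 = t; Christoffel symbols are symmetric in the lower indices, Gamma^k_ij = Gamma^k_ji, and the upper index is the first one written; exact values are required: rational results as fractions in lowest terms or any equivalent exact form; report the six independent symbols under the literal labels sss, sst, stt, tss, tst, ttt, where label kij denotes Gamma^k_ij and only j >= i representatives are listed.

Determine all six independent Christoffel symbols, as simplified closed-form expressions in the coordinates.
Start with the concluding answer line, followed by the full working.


Answer: Gamma_sss = (1296*s + 72)/(1296*s^2 + 144*s + 900*t^2 - 180*t + 49), Gamma_sst = 0, Gamma_stt = (-1080*s - 60)/(1296*s^2 + 144*s + 900*t^2 - 180*t + 49), Gamma_tss = (108 - 1080*t)/(1296*s^2 + 144*s + 900*t^2 - 180*t + 49), Gamma_tst = 0, Gamma_ttt = (900*t - 90)/(1296*s^2 + 144*s + 900*t^2 - 180*t + 49)

E = 10/9 + 4*s + 36*s^2; F = 1/6 - (5/3)*t + 3*s - 30*s*t; G = 5/4 - 5*t + 25*t^2
Gamma^k_ij = (1/2) g^{kl} (d_i g_jl + d_j g_il - d_l g_ij), with g^inv = (1/(EG-F^2)) [[G, -F], [-F, E]]
first partials: E_s = 4 + 72*s, E_t = 0, F_s = 3 - 30*t, F_t = -5/3 - 30*s, G_s = 0, G_t = -5 + 50*t
D = EG - F^2 = 49/36 - 5*t + 4*s + 25*t^2 + 36*s^2
expanded: Gamma^s_ss = (G E_s - 2F F_s + F E_t)/(2D), Gamma^s_st = (G E_t - F G_s)/(2D), Gamma^s_tt = (2G F_t - G G_s - F G_t)/(2D), Gamma^t_ss = (2E F_s - E E_t - F E_s)/(2D), Gamma^t_st = (E G_s - F E_t)/(2D), Gamma^t_tt = (E G_t - 2F F_t + F G_s)/(2D); substitute and cancel common factors


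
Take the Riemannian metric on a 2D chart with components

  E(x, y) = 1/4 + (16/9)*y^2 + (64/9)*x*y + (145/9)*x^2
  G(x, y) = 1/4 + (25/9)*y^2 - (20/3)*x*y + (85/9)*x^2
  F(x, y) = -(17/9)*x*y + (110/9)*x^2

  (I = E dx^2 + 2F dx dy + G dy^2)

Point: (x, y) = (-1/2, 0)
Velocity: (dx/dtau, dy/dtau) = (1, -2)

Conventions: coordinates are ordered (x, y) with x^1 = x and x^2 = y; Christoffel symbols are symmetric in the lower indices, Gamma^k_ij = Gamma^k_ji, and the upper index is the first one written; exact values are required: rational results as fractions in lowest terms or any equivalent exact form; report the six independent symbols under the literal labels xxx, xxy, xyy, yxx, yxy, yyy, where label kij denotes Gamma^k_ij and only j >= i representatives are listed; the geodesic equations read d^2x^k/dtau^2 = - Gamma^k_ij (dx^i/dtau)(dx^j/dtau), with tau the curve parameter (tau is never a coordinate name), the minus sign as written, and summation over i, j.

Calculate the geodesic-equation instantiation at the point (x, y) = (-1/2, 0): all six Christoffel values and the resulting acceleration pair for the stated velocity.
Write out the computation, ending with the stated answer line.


E = 77/18, F = 55/18, G = 47/18 at the point
E_x = -145/9, E_y = -32/9, F_x = -110/9, F_y = 17/18, G_x = -85/9, G_y = 10/3
EG - F^2 = 11/6;  g^inv = (6/11) * [[47/18, -55/18], [-55/18, 77/18]]
first-kind symbols [ij,l] = (1/2)(d_i g_jl + d_j g_il - d_l g_ij): [xx,x] = E_x/2 = -145/18, [xx,y] = F_x - E_y/2 = -94/9, [xy,x] = E_y/2 = -16/9, [xy,y] = G_x/2 = -85/18, [yy,x] = F_y - G_x/2 = 17/3, [yy,y] = G_y/2 = 5/3
Gamma^x_ij = (G*[ij,x] - F*[ij,y])/(EG - F^2), Gamma^y_ij = (E*[ij,y] - F*[ij,x])/(EG - F^2)
Gamma_xxx = 1175/198, Gamma_xxy = 1057/198, Gamma_xyy = 524/99, Gamma_yxx = -197/18, Gamma_yxy = -145/18, Gamma_yyy = -50/9
d^2x/dtau^2 = -(Gamma_xxx*(1)^2 + 2*Gamma_xxy*(1)*(-2) + Gamma_xyy*(-2)^2) = -1139/198
d^2y/dtau^2 = -(Gamma_yxx*(1)^2 + 2*Gamma_yxy*(1)*(-2) + Gamma_yyy*(-2)^2) = 17/18

Answer: Gamma_xxx = 1175/198, Gamma_xxy = 1057/198, Gamma_xyy = 524/99, Gamma_yxx = -197/18, Gamma_yxy = -145/18, Gamma_yyy = -50/9; accelerations (d^2x/dtau^2, d^2y/dtau^2) = (-1139/198, 17/18)


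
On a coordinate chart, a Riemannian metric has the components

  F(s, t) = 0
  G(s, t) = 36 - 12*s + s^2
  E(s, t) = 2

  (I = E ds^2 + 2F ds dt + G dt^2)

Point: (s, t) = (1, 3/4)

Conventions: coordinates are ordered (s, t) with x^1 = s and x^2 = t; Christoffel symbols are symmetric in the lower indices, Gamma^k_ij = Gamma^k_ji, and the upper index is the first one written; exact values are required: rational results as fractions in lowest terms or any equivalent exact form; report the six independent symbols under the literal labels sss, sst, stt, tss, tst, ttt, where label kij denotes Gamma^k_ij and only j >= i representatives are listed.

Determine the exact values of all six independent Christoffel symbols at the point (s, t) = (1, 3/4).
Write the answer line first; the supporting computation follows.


Answer: Gamma_sss = 0, Gamma_sst = 0, Gamma_stt = 5/2, Gamma_tss = 0, Gamma_tst = -1/5, Gamma_ttt = 0

E = 2, F = 0, G = 25 at the point
E_s = 0, E_t = 0, F_s = 0, F_t = 0, G_s = -10, G_t = 0
EG - F^2 = 50;  g^inv = (1/50) * [[25, 0], [0, 2]]
first-kind symbols [ij,l] = (1/2)(d_i g_jl + d_j g_il - d_l g_ij): [ss,s] = E_s/2 = 0, [ss,t] = F_s - E_t/2 = 0, [st,s] = E_t/2 = 0, [st,t] = G_s/2 = -5, [tt,s] = F_t - G_s/2 = 5, [tt,t] = G_t/2 = 0
Gamma^s_ij = (G*[ij,s] - F*[ij,t])/(EG - F^2), Gamma^t_ij = (E*[ij,t] - F*[ij,s])/(EG - F^2)


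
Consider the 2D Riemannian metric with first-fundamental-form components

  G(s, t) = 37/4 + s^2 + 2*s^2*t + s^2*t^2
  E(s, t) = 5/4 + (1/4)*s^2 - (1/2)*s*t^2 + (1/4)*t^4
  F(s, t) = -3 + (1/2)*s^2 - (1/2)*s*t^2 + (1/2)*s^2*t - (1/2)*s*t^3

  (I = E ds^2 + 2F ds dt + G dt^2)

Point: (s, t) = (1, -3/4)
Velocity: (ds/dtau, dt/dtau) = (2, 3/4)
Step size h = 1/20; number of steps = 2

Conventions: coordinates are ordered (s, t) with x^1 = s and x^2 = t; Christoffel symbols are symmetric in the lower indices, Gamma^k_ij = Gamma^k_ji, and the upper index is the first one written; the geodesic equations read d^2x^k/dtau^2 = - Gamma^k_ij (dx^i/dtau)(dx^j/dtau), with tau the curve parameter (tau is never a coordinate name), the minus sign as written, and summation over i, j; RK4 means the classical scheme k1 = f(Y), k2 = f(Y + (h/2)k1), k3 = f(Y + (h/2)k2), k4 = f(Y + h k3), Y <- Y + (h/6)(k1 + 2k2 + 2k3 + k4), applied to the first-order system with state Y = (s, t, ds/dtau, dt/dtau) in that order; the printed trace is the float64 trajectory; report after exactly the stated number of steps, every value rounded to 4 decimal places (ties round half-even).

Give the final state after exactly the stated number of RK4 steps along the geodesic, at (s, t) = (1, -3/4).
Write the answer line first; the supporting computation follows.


Answer: s = 1.1835, t = -0.6804, ds/dtau = 1.6787, dt/dtau = 0.6447

f(Y) = (ds/dtau, dt/dtau, -Gamma^s_ij Y'^i Y'^j, -Gamma^t_ij Y'^i Y'^j) with the Gammas evaluated at the stage position; h = 0.050000; intermediate values shown to 6 dp
step 0: s = 1.0000, t = -0.7500, ds/dtau = 2.0000, dt/dtau = 0.7500
step 1:
  k1: at (s, t) = (1.000000, -0.750000), (ds/dtau, dt/dtau) = (2.000000, 0.750000); Gamma_sss = 0.312066, Gamma_sst = 0.501825, Gamma_stt = 1.154226, Gamma_tss = 0.100377, Gamma_tst = 0.165426, Gamma_ttt = 0.391899; k1 = (2.000000, 0.750000, -3.402991, -1.118228)
  k2: at (s, t) = (1.050000, -0.731250), (ds/dtau, dt/dtau) = (1.914925, 0.722044); Gamma_sss = 0.341046, Gamma_sst = 0.533284, Gamma_stt = 1.241521, Gamma_tss = 0.109359, Gamma_tst = 0.175454, Gamma_ttt = 0.421303; k2 = (1.914925, 0.722044, -3.372561, -1.105845)
  k3: at (s, t) = (1.047873, -0.731949), (ds/dtau, dt/dtau) = (1.915686, 0.722354); Gamma_sss = 0.340022, Gamma_sst = 0.532261, Gamma_stt = 1.238259, Gamma_tss = 0.109045, Gamma_tst = 0.175132, Gamma_ttt = 0.420205; k3 = (1.915686, 0.722354, -3.367036, -1.104136)
  k4: at (s, t) = (1.095784, -0.713882), (ds/dtau, dt/dtau) = (1.831648, 0.694793); Gamma_sss = 0.362467, Gamma_sst = 0.549896, Gamma_stt = 1.303586, Gamma_tss = 0.116116, Gamma_tst = 0.180660, Gamma_ttt = 0.442276; k4 = (1.831648, 0.694793, -3.244960, -1.062889)
  Y <- Y + (h/6)(k1 + 2k2 + 2k3 + k4): s = 1.0958, t = -0.7139, ds/dtau = 1.8323, dt/dtau = 0.6950
step 2:
  k1: at (s, t) = (1.095774, -0.713887), (ds/dtau, dt/dtau) = (1.832274, 0.694991); Gamma_sss = 0.362463, Gamma_sst = 0.549894, Gamma_stt = 1.303574, Gamma_tss = 0.116115, Gamma_tst = 0.180659, Gamma_ttt = 0.442272; k1 = (1.832274, 0.694991, -3.246997, -1.063555)
  k2: at (s, t) = (1.141581, -0.696512), (ds/dtau, dt/dtau) = (1.751099, 0.668402); Gamma_sss = 0.379244, Gamma_sst = 0.556910, Gamma_stt = 1.350001, Gamma_tss = 0.121540, Gamma_tst = 0.182769, Gamma_ttt = 0.458056; k2 = (1.751099, 0.668402, -3.069681, -1.005164)
  k3: at (s, t) = (1.139551, -0.697177), (ds/dtau, dt/dtau) = (1.755532, 0.669862); Gamma_sss = 0.378658, Gamma_sst = 0.556743, Gamma_stt = 1.348182, Gamma_tss = 0.121353, Gamma_tst = 0.182724, Gamma_ttt = 0.457438; k3 = (1.755532, 0.669862, -3.081351, -1.009008)
  k4: at (s, t) = (1.183551, -0.680394), (ds/dtau, dt/dtau) = (1.678206, 0.644541); Gamma_sss = 0.391087, Gamma_sst = 0.556503, Gamma_stt = 1.380180, Gamma_tss = 0.125528, Gamma_tst = 0.182534, Gamma_ttt = 0.468444; k4 = (1.678206, 0.644541, -2.878728, -0.943026)
  Y <- Y + (h/6)(k1 + 2k2 + 2k3 + k4): s = 1.1835, t = -0.6804, ds/dtau = 1.6787, dt/dtau = 0.6447


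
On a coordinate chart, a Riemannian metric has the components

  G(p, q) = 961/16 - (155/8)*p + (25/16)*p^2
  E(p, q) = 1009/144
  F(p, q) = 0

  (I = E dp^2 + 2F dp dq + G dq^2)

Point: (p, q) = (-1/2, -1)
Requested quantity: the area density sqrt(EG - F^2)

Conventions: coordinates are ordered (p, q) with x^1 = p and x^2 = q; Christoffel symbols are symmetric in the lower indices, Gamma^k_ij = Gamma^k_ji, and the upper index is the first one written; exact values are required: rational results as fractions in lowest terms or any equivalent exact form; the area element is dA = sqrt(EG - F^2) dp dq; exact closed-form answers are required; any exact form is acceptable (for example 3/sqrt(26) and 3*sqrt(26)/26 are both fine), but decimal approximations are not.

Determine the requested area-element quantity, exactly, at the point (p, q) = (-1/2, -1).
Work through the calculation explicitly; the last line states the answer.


E = 1009/144, F = 0, G = 4489/64; EG - F^2 = 4529401/9216

Answer: sqrt(EG - F^2) = 67*sqrt(1009)/96


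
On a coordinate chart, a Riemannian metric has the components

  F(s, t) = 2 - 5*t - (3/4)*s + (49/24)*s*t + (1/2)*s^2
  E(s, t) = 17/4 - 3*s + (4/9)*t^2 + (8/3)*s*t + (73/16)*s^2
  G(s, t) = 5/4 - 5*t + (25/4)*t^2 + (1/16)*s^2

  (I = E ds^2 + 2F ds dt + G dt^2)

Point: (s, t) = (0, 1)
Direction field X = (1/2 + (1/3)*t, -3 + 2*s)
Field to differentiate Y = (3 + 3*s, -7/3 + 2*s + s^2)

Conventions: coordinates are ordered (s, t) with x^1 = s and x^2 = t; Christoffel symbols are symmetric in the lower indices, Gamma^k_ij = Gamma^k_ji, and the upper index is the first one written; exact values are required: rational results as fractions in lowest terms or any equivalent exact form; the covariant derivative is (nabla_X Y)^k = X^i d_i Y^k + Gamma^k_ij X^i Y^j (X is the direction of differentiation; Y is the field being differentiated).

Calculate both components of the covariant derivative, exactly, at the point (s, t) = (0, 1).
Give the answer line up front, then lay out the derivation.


Answer: (nabla_X Y)^s = -5675/1773, (nabla_X Y)^t = 87557/14184

E = 169/36, F = -3, G = 5/2 at the point
E_s = -1/3, E_t = 8/9, F_s = 31/24, F_t = -5, G_s = 0, G_t = 15/2
EG - F^2 = 197/72;  g^inv = (72/197) * [[5/2, 3], [3, 169/36]]
first-kind symbols [ij,l] = (1/2)(d_i g_jl + d_j g_il - d_l g_ij): [ss,s] = E_s/2 = -1/6, [ss,t] = F_s - E_t/2 = 61/72, [st,s] = E_t/2 = 4/9, [st,t] = G_s/2 = 0, [tt,s] = F_t - G_s/2 = -5, [tt,t] = G_t/2 = 15/4
Gamma^s_ij = (G*[ij,s] - F*[ij,t])/(EG - F^2), Gamma^t_ij = (E*[ij,t] - F*[ij,s])/(EG - F^2)
Gamma_sss = 153/197, Gamma_sst = 80/197, Gamma_stt = -90/197, Gamma_tss = 9013/7092, Gamma_tst = 96/197, Gamma_ttt = 375/394
X = (5/6, -3), Y = (3, -7/3) at the point


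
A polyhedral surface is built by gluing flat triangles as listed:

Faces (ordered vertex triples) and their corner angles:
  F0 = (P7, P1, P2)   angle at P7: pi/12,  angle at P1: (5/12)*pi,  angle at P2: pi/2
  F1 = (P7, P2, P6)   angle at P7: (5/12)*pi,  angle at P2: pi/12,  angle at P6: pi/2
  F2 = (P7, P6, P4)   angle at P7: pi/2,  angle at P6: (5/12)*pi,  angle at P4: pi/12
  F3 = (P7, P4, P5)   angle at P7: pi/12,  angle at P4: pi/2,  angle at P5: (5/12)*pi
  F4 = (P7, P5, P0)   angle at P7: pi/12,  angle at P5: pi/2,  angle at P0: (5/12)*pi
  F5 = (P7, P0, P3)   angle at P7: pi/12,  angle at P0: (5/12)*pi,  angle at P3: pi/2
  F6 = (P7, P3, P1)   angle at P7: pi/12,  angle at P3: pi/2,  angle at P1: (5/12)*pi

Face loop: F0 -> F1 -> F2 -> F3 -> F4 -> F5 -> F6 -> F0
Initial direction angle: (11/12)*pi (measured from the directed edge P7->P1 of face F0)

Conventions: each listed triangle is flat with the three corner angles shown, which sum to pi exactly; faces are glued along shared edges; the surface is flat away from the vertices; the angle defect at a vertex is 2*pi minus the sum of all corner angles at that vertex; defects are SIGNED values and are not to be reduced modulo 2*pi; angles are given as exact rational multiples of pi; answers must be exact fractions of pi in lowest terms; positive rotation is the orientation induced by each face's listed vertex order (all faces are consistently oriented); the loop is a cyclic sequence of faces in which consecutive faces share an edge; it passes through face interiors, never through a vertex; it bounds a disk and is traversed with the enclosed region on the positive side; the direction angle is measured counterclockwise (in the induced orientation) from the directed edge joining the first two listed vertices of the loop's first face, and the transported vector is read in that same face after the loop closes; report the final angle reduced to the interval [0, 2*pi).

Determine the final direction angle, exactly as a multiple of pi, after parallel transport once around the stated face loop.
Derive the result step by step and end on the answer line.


enclosed vertex P7: corner angles sum to (4/3)*pi, defect = 2*pi - (4/3)*pi = (2/3)*pi
summing the enclosed defects onto the initial angle, mod 2*pi in the induced orientation:
final angle = (11/12)*pi + (2/3)*pi = (19/12)*pi (mod 2*pi)

Answer: final direction angle = (19/12)*pi


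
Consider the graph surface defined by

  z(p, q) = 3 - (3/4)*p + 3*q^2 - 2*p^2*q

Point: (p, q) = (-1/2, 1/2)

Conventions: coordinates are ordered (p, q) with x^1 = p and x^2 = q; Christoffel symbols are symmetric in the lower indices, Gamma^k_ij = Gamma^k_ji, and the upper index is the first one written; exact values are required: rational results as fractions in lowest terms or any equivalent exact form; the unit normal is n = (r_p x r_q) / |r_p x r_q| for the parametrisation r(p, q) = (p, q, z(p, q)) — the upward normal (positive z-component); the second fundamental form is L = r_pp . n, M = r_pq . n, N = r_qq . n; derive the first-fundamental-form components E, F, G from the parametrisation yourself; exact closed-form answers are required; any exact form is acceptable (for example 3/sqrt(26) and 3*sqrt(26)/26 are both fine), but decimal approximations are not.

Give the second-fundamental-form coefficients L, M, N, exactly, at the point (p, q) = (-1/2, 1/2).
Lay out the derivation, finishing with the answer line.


z_p = 1/4, z_q = 5/2, z_pp = -2, z_pq = 2, z_qq = 6
E = 17/16, F = 5/8, G = 29/4; answer radicand W^2 = 117/16
unnormalised second-form numerators: l = -2, m = 2, n = 6; L = l/sqrt(117/16), and similarly M = m/sqrt(W^2), N = n/sqrt(W^2)

Answer: L = -8*sqrt(13)/39, M = 8*sqrt(13)/39, N = 8*sqrt(13)/13


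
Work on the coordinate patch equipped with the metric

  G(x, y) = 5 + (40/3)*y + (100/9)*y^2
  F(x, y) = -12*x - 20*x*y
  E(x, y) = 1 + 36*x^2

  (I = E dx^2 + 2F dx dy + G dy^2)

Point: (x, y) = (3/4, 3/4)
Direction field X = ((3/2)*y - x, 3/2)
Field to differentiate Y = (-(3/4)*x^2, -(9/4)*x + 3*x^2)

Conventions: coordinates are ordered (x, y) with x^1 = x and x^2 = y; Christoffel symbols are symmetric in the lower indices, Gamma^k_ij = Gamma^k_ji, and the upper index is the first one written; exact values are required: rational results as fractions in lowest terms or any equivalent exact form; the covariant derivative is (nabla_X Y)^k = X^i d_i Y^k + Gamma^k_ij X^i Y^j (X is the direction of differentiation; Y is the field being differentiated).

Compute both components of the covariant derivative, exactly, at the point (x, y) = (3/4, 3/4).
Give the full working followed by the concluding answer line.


E = 85/4, F = -81/4, G = 85/4 at the point
E_x = 54, E_y = 0, F_x = -27, F_y = -15, G_x = 0, G_y = 30
EG - F^2 = 83/2;  g^inv = (2/83) * [[85/4, 81/4], [81/4, 85/4]]
first-kind symbols [ij,l] = (1/2)(d_i g_jl + d_j g_il - d_l g_ij): [xx,x] = E_x/2 = 27, [xx,y] = F_x - E_y/2 = -27, [xy,x] = E_y/2 = 0, [xy,y] = G_x/2 = 0, [yy,x] = F_y - G_x/2 = -15, [yy,y] = G_y/2 = 15
Gamma^x_ij = (G*[ij,x] - F*[ij,y])/(EG - F^2), Gamma^y_ij = (E*[ij,y] - F*[ij,x])/(EG - F^2)
Gamma_xxx = 54/83, Gamma_xxy = 0, Gamma_xyy = -30/83, Gamma_yxx = -54/83, Gamma_yxy = 0, Gamma_yyy = 30/83
X = (3/8, 3/2), Y = (-27/64, 0) at the point

Answer: (nabla_X Y)^x = -11151/21248, (nabla_X Y)^y = 20115/21248


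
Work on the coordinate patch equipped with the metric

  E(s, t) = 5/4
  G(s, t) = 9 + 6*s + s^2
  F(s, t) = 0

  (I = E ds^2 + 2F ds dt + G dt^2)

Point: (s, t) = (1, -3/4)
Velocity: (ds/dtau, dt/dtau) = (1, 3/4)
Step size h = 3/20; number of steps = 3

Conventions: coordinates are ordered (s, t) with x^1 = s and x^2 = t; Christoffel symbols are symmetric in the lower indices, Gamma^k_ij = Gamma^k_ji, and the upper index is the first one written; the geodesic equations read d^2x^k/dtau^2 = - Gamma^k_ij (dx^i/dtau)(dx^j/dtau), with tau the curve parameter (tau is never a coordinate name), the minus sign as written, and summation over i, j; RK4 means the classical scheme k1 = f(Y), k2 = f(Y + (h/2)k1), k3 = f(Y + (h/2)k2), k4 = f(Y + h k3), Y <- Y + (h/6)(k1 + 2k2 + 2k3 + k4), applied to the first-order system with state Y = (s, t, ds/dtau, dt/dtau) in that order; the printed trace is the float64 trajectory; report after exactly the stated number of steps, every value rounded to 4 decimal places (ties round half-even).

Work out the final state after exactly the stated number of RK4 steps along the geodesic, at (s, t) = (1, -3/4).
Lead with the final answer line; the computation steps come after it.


Answer: s = 1.6109, t = -0.4538, ds/dtau = 1.6678, dt/dtau = 0.5644

f(Y) = (ds/dtau, dt/dtau, -Gamma^s_ij Y'^i Y'^j, -Gamma^t_ij Y'^i Y'^j) with the Gammas evaluated at the stage position; h = 0.150000; intermediate values shown to 6 dp
step 0: s = 1.0000, t = -0.7500, ds/dtau = 1.0000, dt/dtau = 0.7500
step 1:
  k1: at (s, t) = (1.000000, -0.750000), (ds/dtau, dt/dtau) = (1.000000, 0.750000); Gamma_sss = 0.000000, Gamma_sst = 0.000000, Gamma_stt = -3.200000, Gamma_tss = 0.000000, Gamma_tst = 0.250000, Gamma_ttt = 0.000000; k1 = (1.000000, 0.750000, 1.800000, -0.375000)
  k2: at (s, t) = (1.075000, -0.693750), (ds/dtau, dt/dtau) = (1.135000, 0.721875); Gamma_sss = 0.000000, Gamma_sst = 0.000000, Gamma_stt = -3.260000, Gamma_tss = 0.000000, Gamma_tst = 0.245399, Gamma_ttt = 0.000000; k2 = (1.135000, 0.721875, 1.698797, -0.402124)
  k3: at (s, t) = (1.085125, -0.695859), (ds/dtau, dt/dtau) = (1.127410, 0.719841); Gamma_sss = 0.000000, Gamma_sst = 0.000000, Gamma_stt = -3.268100, Gamma_tss = 0.000000, Gamma_tst = 0.244791, Gamma_ttt = 0.000000; k3 = (1.127410, 0.719841, 1.693433, -0.397322)
  k4: at (s, t) = (1.169111, -0.642024), (ds/dtau, dt/dtau) = (1.254015, 0.690402); Gamma_sss = 0.000000, Gamma_sst = 0.000000, Gamma_stt = -3.335289, Gamma_tss = 0.000000, Gamma_tst = 0.239859, Gamma_ttt = 0.000000; k4 = (1.254015, 0.690402, 1.589780, -0.415328)
  Y <- Y + (h/6)(k1 + 2k2 + 2k3 + k4): s = 1.1695, t = -0.6419, ds/dtau = 1.2544, dt/dtau = 0.6903
step 2:
  k1: at (s, t) = (1.169471, -0.641904), (ds/dtau, dt/dtau) = (1.254356, 0.690269); Gamma_sss = 0.000000, Gamma_sst = 0.000000, Gamma_stt = -3.335577, Gamma_tss = 0.000000, Gamma_tst = 0.239839, Gamma_ttt = 0.000000; k1 = (1.254356, 0.690269, 1.589309, -0.415325)
  k2: at (s, t) = (1.263548, -0.590134), (ds/dtau, dt/dtau) = (1.373554, 0.659120); Gamma_sss = 0.000000, Gamma_sst = 0.000000, Gamma_stt = -3.410838, Gamma_tss = 0.000000, Gamma_tst = 0.234546, Gamma_ttt = 0.000000; k2 = (1.373554, 0.659120, 1.481802, -0.424687)
  k3: at (s, t) = (1.272487, -0.592470), (ds/dtau, dt/dtau) = (1.365491, 0.658418); Gamma_sss = 0.000000, Gamma_sst = 0.000000, Gamma_stt = -3.417990, Gamma_tss = 0.000000, Gamma_tst = 0.234056, Gamma_ttt = 0.000000; k3 = (1.365491, 0.658418, 1.481747, -0.420862)
  k4: at (s, t) = (1.374295, -0.543141), (ds/dtau, dt/dtau) = (1.476618, 0.627140); Gamma_sss = 0.000000, Gamma_sst = 0.000000, Gamma_stt = -3.499436, Gamma_tss = 0.000000, Gamma_tst = 0.228608, Gamma_ttt = 0.000000; k4 = (1.476618, 0.627140, 1.376345, -0.423404)
  Y <- Y + (h/6)(k1 + 2k2 + 2k3 + k4): s = 1.3747, t = -0.5431, ds/dtau = 1.4767, dt/dtau = 0.6270
step 3:
  k1: at (s, t) = (1.374697, -0.543092), (ds/dtau, dt/dtau) = (1.476675, 0.627024); Gamma_sss = 0.000000, Gamma_sst = 0.000000, Gamma_stt = -3.499758, Gamma_tss = 0.000000, Gamma_tst = 0.228587, Gamma_ttt = 0.000000; k1 = (1.476675, 0.627024, 1.375961, -0.423303)
  k2: at (s, t) = (1.485448, -0.496065), (ds/dtau, dt/dtau) = (1.579872, 0.595276); Gamma_sss = 0.000000, Gamma_sst = 0.000000, Gamma_stt = -3.588358, Gamma_tss = 0.000000, Gamma_tst = 0.222943, Gamma_ttt = 0.000000; k2 = (1.579872, 0.595276, 1.271548, -0.419338)
  k3: at (s, t) = (1.493188, -0.498446), (ds/dtau, dt/dtau) = (1.572041, 0.595573); Gamma_sss = 0.000000, Gamma_sst = 0.000000, Gamma_stt = -3.594550, Gamma_tss = 0.000000, Gamma_tst = 0.222559, Gamma_ttt = 0.000000; k3 = (1.572041, 0.595573, 1.275015, -0.416749)
  k4: at (s, t) = (1.610504, -0.453756), (ds/dtau, dt/dtau) = (1.667927, 0.564511); Gamma_sss = 0.000000, Gamma_sst = 0.000000, Gamma_stt = -3.688403, Gamma_tss = 0.000000, Gamma_tst = 0.216896, Gamma_ttt = 0.000000; k4 = (1.667927, 0.564511, 1.175395, -0.408443)
  Y <- Y + (h/6)(k1 + 2k2 + 2k3 + k4): s = 1.6109, t = -0.4538, ds/dtau = 1.6678, dt/dtau = 0.5644


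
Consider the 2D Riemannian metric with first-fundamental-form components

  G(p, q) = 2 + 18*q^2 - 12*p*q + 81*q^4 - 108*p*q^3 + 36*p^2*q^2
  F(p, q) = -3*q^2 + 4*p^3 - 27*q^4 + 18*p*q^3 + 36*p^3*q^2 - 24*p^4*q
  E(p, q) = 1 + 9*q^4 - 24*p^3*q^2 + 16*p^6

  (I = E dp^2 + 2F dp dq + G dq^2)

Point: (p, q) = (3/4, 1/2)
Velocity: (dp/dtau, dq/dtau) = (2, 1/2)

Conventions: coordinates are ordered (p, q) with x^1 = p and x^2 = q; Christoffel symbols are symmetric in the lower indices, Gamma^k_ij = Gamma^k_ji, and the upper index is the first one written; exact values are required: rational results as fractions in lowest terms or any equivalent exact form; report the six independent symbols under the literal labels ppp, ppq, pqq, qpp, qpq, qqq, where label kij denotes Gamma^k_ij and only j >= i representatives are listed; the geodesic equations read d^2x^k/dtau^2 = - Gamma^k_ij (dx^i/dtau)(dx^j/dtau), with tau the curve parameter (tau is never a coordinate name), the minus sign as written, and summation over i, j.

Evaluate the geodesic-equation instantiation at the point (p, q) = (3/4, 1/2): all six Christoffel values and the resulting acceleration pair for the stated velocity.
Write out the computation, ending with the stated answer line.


E = 481/256, F = 15/16, G = 2 at the point
E_p = 405/32, E_q = -45/8, F_p = 63/16, F_q = 39/32, G_p = -6, G_q = 9
EG - F^2 = 737/256;  g^inv = (256/737) * [[2, -15/16], [-15/16, 481/256]]
first-kind symbols [ij,l] = (1/2)(d_i g_jl + d_j g_il - d_l g_ij): [pp,p] = E_p/2 = 405/64, [pp,q] = F_p - E_q/2 = 27/4, [pq,p] = E_q/2 = -45/16, [pq,q] = G_p/2 = -3, [qq,p] = F_q - G_p/2 = 135/32, [qq,q] = G_q/2 = 9/2
Gamma^p_ij = (G*[ij,p] - F*[ij,q])/(EG - F^2), Gamma^q_ij = (E*[ij,q] - F*[ij,p])/(EG - F^2)
Gamma_ppp = 1620/737, Gamma_ppq = -720/737, Gamma_pqq = 1080/737, Gamma_qpp = 1728/737, Gamma_qpq = -768/737, Gamma_qqq = 1152/737
d^2p/dtau^2 = -(Gamma_ppp*(2)^2 + 2*Gamma_ppq*(2)*(1/2) + Gamma_pqq*(1/2)^2) = -5310/737
d^2q/dtau^2 = -(Gamma_qpp*(2)^2 + 2*Gamma_qpq*(2)*(1/2) + Gamma_qqq*(1/2)^2) = -5664/737

Answer: Gamma_ppp = 1620/737, Gamma_ppq = -720/737, Gamma_pqq = 1080/737, Gamma_qpp = 1728/737, Gamma_qpq = -768/737, Gamma_qqq = 1152/737; accelerations (d^2p/dtau^2, d^2q/dtau^2) = (-5310/737, -5664/737)


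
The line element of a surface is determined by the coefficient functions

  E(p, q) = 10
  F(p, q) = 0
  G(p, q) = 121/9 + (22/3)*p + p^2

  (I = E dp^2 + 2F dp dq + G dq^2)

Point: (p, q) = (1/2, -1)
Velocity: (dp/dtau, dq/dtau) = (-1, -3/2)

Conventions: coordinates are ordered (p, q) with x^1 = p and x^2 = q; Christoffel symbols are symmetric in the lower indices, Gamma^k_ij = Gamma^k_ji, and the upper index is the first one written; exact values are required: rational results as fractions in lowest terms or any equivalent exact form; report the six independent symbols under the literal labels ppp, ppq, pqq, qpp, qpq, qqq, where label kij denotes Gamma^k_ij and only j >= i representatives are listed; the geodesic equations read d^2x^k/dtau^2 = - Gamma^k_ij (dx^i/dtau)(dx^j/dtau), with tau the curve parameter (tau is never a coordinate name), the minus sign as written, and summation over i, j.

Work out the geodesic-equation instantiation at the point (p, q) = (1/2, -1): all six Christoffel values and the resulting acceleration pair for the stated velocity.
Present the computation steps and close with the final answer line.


E = 10, F = 0, G = 625/36 at the point
E_p = 0, E_q = 0, F_p = 0, F_q = 0, G_p = 25/3, G_q = 0
EG - F^2 = 3125/18;  g^inv = (18/3125) * [[625/36, 0], [0, 10]]
first-kind symbols [ij,l] = (1/2)(d_i g_jl + d_j g_il - d_l g_ij): [pp,p] = E_p/2 = 0, [pp,q] = F_p - E_q/2 = 0, [pq,p] = E_q/2 = 0, [pq,q] = G_p/2 = 25/6, [qq,p] = F_q - G_p/2 = -25/6, [qq,q] = G_q/2 = 0
Gamma^p_ij = (G*[ij,p] - F*[ij,q])/(EG - F^2), Gamma^q_ij = (E*[ij,q] - F*[ij,p])/(EG - F^2)
Gamma_ppp = 0, Gamma_ppq = 0, Gamma_pqq = -5/12, Gamma_qpp = 0, Gamma_qpq = 6/25, Gamma_qqq = 0
d^2p/dtau^2 = -(Gamma_ppp*(-1)^2 + 2*Gamma_ppq*(-1)*(-3/2) + Gamma_pqq*(-3/2)^2) = 15/16
d^2q/dtau^2 = -(Gamma_qpp*(-1)^2 + 2*Gamma_qpq*(-1)*(-3/2) + Gamma_qqq*(-3/2)^2) = -18/25

Answer: Gamma_ppp = 0, Gamma_ppq = 0, Gamma_pqq = -5/12, Gamma_qpp = 0, Gamma_qpq = 6/25, Gamma_qqq = 0; accelerations (d^2p/dtau^2, d^2q/dtau^2) = (15/16, -18/25)


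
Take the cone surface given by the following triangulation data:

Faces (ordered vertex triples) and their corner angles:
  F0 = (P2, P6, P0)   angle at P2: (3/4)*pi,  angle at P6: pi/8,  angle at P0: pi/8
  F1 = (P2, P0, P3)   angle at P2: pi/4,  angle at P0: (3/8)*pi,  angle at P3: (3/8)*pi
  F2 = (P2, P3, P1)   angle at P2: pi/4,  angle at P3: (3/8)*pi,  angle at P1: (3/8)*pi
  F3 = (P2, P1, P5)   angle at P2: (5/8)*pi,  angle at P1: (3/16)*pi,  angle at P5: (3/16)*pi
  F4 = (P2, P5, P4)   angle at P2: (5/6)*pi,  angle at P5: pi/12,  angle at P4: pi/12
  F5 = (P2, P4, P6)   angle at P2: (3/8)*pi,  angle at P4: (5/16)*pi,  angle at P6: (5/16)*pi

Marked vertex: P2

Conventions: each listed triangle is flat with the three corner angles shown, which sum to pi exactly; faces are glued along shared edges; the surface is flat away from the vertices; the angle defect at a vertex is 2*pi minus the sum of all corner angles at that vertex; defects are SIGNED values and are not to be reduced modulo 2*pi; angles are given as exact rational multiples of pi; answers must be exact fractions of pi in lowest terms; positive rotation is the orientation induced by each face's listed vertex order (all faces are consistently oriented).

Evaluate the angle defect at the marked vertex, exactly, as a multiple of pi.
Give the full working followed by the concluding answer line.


Sum of corner angles at P2: (37/12)*pi
defect = 2*pi - (37/12)*pi

Answer: defect(P2) = (-13/12)*pi
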